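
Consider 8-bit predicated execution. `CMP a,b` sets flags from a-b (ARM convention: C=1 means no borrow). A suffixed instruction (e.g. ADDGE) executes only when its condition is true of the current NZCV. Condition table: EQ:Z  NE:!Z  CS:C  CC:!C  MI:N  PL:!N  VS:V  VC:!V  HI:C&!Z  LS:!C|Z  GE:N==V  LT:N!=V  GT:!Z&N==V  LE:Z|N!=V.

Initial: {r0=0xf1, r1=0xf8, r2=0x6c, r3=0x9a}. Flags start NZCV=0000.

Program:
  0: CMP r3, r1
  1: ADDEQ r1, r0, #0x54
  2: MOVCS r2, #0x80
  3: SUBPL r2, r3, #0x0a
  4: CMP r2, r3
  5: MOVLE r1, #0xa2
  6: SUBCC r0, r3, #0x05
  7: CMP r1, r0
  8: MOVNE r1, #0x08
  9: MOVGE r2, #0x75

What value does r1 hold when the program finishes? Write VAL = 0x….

[0] flags=1000 → (cmp)
[1] flags=1000 EQ?F → skip
[2] flags=1000 CS?F → skip
[3] flags=1000 PL?F → skip
[4] flags=1001 → (cmp)
[5] flags=1001 LE?F → skip
[6] flags=1001 CC?T → r0=0x95
[7] flags=0010 → (cmp)
[8] flags=0010 NE?T → r1=0x08
[9] flags=0010 GE?T → r2=0x75

VAL = 0x08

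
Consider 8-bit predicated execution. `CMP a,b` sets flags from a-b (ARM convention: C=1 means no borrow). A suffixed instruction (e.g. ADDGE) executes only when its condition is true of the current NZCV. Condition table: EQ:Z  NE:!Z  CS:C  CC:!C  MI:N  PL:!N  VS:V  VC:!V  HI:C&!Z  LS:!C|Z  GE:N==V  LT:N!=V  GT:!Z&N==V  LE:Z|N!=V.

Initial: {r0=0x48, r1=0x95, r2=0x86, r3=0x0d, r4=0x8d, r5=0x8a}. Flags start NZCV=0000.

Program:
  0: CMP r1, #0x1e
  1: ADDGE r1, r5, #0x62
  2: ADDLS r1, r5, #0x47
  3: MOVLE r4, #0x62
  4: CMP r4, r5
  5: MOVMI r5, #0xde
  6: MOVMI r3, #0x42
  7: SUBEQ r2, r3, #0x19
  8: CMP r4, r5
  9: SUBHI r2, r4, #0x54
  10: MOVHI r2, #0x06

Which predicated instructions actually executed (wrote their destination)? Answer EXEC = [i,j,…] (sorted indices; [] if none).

0: ✓ CMP  NZCV=0011
1: · ADDGE
2: · ADDLS
3: ✓ MOVLE  r4←0x62
4: ✓ CMP  NZCV=1001
5: ✓ MOVMI  r5←0xde
6: ✓ MOVMI  r3←0x42
7: · SUBEQ
8: ✓ CMP  NZCV=1001
9: · SUBHI
10: · MOVHI

EXEC = [3,5,6]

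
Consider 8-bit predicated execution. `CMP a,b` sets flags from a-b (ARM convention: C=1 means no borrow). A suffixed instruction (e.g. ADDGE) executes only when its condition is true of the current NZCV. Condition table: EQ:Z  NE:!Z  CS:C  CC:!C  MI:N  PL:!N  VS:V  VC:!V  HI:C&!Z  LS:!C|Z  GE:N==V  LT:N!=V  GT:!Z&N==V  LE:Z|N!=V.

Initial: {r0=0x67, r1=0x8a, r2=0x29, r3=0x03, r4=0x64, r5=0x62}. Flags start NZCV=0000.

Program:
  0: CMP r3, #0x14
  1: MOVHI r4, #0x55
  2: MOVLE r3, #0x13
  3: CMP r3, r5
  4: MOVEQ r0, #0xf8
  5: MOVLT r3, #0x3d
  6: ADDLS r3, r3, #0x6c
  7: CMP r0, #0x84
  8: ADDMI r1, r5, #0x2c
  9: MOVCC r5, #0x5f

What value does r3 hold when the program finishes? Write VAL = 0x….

VAL = 0xa9

[0] flags=1000 → (cmp)
[1] flags=1000 HI?F → skip
[2] flags=1000 LE?T → r3=0x13
[3] flags=1000 → (cmp)
[4] flags=1000 EQ?F → skip
[5] flags=1000 LT?T → r3=0x3d
[6] flags=1000 LS?T → r3=0xa9
[7] flags=1001 → (cmp)
[8] flags=1001 MI?T → r1=0x8e
[9] flags=1001 CC?T → r5=0x5f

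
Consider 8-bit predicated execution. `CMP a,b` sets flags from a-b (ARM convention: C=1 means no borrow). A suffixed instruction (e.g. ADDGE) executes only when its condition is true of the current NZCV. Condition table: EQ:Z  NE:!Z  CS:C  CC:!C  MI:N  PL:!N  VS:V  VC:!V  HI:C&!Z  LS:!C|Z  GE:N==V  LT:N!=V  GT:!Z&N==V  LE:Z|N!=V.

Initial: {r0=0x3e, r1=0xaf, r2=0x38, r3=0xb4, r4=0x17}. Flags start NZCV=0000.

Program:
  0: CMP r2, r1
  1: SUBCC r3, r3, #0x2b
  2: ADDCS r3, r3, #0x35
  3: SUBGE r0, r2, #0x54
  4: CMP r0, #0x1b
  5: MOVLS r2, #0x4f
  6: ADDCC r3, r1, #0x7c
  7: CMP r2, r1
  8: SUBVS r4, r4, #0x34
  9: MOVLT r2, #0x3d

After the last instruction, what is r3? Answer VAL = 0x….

VAL = 0x89

0: ✓ CMP  NZCV=1001
1: ✓ SUBCC  r3←0x89
2: · ADDCS
3: ✓ SUBGE  r0←0xe4
4: ✓ CMP  NZCV=1010
5: · MOVLS
6: · ADDCC
7: ✓ CMP  NZCV=1001
8: ✓ SUBVS  r4←0xe3
9: · MOVLT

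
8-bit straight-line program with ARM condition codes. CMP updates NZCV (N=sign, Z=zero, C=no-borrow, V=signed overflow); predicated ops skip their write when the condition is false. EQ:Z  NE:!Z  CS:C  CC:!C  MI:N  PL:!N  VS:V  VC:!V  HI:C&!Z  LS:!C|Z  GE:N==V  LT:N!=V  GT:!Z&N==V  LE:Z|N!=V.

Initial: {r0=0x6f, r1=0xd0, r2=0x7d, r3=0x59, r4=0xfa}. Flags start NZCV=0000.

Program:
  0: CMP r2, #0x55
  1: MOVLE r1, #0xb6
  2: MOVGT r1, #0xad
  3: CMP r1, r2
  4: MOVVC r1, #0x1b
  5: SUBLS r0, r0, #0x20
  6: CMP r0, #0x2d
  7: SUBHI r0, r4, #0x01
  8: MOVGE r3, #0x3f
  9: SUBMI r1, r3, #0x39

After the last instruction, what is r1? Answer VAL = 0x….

VAL = 0xad

0: ✓ CMP  NZCV=0010
1: · MOVLE
2: ✓ MOVGT  r1←0xad
3: ✓ CMP  NZCV=0011
4: · MOVVC
5: · SUBLS
6: ✓ CMP  NZCV=0010
7: ✓ SUBHI  r0←0xf9
8: ✓ MOVGE  r3←0x3f
9: · SUBMI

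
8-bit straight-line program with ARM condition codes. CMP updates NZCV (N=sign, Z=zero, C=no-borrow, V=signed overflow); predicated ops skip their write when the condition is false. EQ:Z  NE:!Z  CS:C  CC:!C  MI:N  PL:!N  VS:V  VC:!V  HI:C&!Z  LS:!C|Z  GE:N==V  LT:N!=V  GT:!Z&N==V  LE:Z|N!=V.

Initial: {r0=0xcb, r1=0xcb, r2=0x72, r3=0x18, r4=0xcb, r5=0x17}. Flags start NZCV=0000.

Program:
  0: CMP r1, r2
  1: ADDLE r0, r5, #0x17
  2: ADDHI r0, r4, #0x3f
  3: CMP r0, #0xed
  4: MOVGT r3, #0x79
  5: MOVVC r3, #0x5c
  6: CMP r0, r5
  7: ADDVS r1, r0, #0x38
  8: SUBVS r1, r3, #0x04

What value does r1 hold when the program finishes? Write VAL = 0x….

VAL = 0xcb

0: ✓ CMP  NZCV=0011
1: ✓ ADDLE  r0←0x2e
2: ✓ ADDHI  r0←0x0a
3: ✓ CMP  NZCV=0000
4: ✓ MOVGT  r3←0x79
5: ✓ MOVVC  r3←0x5c
6: ✓ CMP  NZCV=1000
7: · ADDVS
8: · SUBVS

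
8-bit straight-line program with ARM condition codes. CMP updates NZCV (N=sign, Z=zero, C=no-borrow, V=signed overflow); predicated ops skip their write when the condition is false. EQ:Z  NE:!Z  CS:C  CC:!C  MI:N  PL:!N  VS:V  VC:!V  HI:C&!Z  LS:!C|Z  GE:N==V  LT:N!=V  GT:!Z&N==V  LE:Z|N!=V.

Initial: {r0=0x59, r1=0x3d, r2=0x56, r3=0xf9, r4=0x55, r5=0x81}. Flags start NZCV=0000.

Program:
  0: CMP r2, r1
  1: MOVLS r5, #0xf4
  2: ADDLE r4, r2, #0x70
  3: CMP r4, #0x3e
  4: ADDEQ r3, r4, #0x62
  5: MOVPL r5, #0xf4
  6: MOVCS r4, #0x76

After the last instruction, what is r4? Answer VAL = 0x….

[0] flags=0010 → (cmp)
[1] flags=0010 LS?F → skip
[2] flags=0010 LE?F → skip
[3] flags=0010 → (cmp)
[4] flags=0010 EQ?F → skip
[5] flags=0010 PL?T → r5=0xf4
[6] flags=0010 CS?T → r4=0x76

VAL = 0x76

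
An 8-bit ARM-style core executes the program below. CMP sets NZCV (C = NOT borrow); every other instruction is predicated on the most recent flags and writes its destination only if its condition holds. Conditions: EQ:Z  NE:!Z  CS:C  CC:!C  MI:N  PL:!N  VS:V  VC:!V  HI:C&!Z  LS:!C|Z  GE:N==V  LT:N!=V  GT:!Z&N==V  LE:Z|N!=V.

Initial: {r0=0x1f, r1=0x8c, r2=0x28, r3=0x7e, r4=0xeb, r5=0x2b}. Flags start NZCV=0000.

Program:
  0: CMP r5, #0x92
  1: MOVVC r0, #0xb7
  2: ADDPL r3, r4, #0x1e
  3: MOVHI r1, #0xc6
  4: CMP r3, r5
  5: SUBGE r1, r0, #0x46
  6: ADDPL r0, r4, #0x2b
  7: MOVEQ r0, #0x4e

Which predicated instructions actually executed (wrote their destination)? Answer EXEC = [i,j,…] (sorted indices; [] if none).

EXEC = [5,6]

0: ✓ CMP  NZCV=1001
1: · MOVVC
2: · ADDPL
3: · MOVHI
4: ✓ CMP  NZCV=0010
5: ✓ SUBGE  r1←0xd9
6: ✓ ADDPL  r0←0x16
7: · MOVEQ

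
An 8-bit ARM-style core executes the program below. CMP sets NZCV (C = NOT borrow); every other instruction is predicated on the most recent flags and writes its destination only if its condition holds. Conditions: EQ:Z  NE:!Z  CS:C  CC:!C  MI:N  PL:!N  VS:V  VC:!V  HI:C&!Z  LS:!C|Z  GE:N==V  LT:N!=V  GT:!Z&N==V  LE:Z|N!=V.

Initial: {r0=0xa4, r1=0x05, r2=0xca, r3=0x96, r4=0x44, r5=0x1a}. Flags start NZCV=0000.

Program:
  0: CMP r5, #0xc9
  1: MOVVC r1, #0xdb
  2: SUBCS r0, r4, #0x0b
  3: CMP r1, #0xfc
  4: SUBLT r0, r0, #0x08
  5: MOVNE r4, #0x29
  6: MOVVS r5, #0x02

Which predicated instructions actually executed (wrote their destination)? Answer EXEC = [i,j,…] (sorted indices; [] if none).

EXEC = [1,4,5]

[0] flags=0000 → (cmp)
[1] flags=0000 VC?T → r1=0xdb
[2] flags=0000 CS?F → skip
[3] flags=1000 → (cmp)
[4] flags=1000 LT?T → r0=0x9c
[5] flags=1000 NE?T → r4=0x29
[6] flags=1000 VS?F → skip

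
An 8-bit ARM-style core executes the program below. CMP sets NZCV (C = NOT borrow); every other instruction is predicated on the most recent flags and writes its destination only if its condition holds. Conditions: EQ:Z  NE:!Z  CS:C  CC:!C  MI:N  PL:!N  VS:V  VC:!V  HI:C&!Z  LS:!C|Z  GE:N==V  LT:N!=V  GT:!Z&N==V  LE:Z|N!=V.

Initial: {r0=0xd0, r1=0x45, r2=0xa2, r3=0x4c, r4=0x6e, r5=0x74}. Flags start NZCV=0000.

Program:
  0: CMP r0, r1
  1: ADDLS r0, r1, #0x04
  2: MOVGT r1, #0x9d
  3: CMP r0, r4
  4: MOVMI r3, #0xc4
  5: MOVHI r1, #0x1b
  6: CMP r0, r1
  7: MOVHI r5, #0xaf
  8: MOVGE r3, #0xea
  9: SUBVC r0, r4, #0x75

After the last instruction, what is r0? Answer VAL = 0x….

[0] flags=1010 → (cmp)
[1] flags=1010 LS?F → skip
[2] flags=1010 GT?F → skip
[3] flags=0011 → (cmp)
[4] flags=0011 MI?F → skip
[5] flags=0011 HI?T → r1=0x1b
[6] flags=1010 → (cmp)
[7] flags=1010 HI?T → r5=0xaf
[8] flags=1010 GE?F → skip
[9] flags=1010 VC?T → r0=0xf9

VAL = 0xf9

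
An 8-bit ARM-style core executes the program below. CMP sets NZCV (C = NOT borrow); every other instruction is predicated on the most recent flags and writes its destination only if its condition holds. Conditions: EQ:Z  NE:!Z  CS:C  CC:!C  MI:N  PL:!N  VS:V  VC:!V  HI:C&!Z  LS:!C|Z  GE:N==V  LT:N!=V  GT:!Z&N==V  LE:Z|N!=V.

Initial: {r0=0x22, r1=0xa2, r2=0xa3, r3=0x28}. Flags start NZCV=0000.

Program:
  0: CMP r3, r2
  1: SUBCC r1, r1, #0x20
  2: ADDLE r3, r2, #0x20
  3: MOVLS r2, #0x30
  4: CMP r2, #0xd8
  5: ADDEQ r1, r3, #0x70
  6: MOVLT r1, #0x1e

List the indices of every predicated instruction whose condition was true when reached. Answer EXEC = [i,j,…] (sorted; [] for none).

[0] flags=1001 → (cmp)
[1] flags=1001 CC?T → r1=0x82
[2] flags=1001 LE?F → skip
[3] flags=1001 LS?T → r2=0x30
[4] flags=0000 → (cmp)
[5] flags=0000 EQ?F → skip
[6] flags=0000 LT?F → skip

EXEC = [1,3]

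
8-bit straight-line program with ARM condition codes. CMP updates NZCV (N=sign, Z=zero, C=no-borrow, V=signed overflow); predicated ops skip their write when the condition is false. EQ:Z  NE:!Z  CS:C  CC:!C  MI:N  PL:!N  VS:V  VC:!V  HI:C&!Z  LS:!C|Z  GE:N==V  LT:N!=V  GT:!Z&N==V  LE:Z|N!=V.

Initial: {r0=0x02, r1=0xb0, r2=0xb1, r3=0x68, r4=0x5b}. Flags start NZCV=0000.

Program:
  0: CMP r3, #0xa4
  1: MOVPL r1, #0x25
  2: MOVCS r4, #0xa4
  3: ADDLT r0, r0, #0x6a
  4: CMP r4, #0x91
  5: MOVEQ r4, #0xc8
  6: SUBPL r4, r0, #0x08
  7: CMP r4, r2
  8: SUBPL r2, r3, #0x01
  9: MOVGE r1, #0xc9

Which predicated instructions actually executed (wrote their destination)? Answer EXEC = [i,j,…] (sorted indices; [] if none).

EXEC = [9]

0: ✓ CMP  NZCV=1001
1: · MOVPL
2: · MOVCS
3: · ADDLT
4: ✓ CMP  NZCV=1001
5: · MOVEQ
6: · SUBPL
7: ✓ CMP  NZCV=1001
8: · SUBPL
9: ✓ MOVGE  r1←0xc9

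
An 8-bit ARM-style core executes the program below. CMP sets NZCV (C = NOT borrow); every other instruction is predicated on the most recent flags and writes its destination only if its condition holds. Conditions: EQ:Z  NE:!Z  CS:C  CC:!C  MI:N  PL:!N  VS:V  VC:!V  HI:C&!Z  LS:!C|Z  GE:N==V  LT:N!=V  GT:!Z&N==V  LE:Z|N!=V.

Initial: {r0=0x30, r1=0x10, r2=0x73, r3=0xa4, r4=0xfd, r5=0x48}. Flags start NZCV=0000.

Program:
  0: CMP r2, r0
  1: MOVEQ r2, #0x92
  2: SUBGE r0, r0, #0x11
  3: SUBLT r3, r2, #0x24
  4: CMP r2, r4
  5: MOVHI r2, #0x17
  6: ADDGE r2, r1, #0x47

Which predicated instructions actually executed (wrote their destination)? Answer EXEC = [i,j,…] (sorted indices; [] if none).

[0] flags=0010 → (cmp)
[1] flags=0010 EQ?F → skip
[2] flags=0010 GE?T → r0=0x1f
[3] flags=0010 LT?F → skip
[4] flags=0000 → (cmp)
[5] flags=0000 HI?F → skip
[6] flags=0000 GE?T → r2=0x57

EXEC = [2,6]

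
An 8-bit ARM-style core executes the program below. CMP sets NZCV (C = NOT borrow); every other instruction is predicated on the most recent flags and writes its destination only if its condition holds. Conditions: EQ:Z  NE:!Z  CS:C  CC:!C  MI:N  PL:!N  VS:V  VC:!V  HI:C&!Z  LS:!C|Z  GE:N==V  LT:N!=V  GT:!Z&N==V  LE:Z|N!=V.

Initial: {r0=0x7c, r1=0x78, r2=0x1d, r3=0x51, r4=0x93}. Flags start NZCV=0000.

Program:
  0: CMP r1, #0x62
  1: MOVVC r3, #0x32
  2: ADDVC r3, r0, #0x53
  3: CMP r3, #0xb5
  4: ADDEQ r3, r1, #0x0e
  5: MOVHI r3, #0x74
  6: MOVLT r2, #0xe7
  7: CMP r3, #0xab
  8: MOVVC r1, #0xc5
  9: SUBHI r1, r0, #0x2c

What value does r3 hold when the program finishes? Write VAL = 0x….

VAL = 0x74

[0] flags=0010 → (cmp)
[1] flags=0010 VC?T → r3=0x32
[2] flags=0010 VC?T → r3=0xcf
[3] flags=0010 → (cmp)
[4] flags=0010 EQ?F → skip
[5] flags=0010 HI?T → r3=0x74
[6] flags=0010 LT?F → skip
[7] flags=1001 → (cmp)
[8] flags=1001 VC?F → skip
[9] flags=1001 HI?F → skip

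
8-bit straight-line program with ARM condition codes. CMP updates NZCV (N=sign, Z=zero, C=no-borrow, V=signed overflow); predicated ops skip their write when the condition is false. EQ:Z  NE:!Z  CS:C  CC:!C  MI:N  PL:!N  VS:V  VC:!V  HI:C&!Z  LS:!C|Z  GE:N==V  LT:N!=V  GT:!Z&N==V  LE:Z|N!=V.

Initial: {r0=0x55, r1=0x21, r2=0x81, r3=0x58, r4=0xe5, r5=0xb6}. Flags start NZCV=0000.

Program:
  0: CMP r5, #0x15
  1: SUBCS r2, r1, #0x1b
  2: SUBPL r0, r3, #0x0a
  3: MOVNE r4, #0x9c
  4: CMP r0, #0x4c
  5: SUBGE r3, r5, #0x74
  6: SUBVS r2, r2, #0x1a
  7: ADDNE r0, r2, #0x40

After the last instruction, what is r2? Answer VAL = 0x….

VAL = 0x06

[0] flags=1010 → (cmp)
[1] flags=1010 CS?T → r2=0x06
[2] flags=1010 PL?F → skip
[3] flags=1010 NE?T → r4=0x9c
[4] flags=0010 → (cmp)
[5] flags=0010 GE?T → r3=0x42
[6] flags=0010 VS?F → skip
[7] flags=0010 NE?T → r0=0x46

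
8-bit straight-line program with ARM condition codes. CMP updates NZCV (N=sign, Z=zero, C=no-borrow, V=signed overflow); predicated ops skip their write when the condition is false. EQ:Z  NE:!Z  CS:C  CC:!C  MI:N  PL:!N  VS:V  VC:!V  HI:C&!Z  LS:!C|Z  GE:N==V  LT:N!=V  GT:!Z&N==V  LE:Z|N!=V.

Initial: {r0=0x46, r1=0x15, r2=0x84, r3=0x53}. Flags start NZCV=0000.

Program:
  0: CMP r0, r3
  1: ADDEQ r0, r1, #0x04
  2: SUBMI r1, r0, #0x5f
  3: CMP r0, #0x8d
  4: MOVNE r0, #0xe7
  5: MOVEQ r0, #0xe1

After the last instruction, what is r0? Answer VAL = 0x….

VAL = 0xe7

[0] flags=1000 → (cmp)
[1] flags=1000 EQ?F → skip
[2] flags=1000 MI?T → r1=0xe7
[3] flags=1001 → (cmp)
[4] flags=1001 NE?T → r0=0xe7
[5] flags=1001 EQ?F → skip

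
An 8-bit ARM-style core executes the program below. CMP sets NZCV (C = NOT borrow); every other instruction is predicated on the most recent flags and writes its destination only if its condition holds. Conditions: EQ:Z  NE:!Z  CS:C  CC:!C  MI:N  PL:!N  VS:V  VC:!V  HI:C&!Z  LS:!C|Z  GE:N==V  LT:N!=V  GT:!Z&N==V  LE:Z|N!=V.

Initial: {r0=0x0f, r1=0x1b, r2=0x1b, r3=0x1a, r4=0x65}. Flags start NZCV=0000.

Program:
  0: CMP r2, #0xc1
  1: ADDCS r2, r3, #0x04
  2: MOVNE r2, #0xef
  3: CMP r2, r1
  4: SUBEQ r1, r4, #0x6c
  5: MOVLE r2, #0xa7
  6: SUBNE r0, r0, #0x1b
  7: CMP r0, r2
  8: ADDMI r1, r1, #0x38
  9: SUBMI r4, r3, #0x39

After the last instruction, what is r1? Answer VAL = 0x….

VAL = 0x1b

[0] flags=0000 → (cmp)
[1] flags=0000 CS?F → skip
[2] flags=0000 NE?T → r2=0xef
[3] flags=1010 → (cmp)
[4] flags=1010 EQ?F → skip
[5] flags=1010 LE?T → r2=0xa7
[6] flags=1010 NE?T → r0=0xf4
[7] flags=0010 → (cmp)
[8] flags=0010 MI?F → skip
[9] flags=0010 MI?F → skip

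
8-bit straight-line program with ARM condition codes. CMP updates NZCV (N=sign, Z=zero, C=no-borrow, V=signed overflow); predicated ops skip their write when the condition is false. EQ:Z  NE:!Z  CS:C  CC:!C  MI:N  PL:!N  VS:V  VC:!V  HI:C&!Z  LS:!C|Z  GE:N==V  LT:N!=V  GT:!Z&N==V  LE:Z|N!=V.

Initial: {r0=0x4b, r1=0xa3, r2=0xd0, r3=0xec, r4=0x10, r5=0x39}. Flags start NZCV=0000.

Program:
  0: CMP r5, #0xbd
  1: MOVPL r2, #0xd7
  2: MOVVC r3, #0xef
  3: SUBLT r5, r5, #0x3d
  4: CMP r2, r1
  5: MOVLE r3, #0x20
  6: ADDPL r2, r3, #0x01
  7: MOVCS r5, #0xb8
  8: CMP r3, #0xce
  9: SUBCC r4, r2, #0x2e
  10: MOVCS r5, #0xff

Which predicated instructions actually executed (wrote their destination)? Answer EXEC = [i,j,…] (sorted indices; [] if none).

0: ✓ CMP  NZCV=0000
1: ✓ MOVPL  r2←0xd7
2: ✓ MOVVC  r3←0xef
3: · SUBLT
4: ✓ CMP  NZCV=0010
5: · MOVLE
6: ✓ ADDPL  r2←0xf0
7: ✓ MOVCS  r5←0xb8
8: ✓ CMP  NZCV=0010
9: · SUBCC
10: ✓ MOVCS  r5←0xff

EXEC = [1,2,6,7,10]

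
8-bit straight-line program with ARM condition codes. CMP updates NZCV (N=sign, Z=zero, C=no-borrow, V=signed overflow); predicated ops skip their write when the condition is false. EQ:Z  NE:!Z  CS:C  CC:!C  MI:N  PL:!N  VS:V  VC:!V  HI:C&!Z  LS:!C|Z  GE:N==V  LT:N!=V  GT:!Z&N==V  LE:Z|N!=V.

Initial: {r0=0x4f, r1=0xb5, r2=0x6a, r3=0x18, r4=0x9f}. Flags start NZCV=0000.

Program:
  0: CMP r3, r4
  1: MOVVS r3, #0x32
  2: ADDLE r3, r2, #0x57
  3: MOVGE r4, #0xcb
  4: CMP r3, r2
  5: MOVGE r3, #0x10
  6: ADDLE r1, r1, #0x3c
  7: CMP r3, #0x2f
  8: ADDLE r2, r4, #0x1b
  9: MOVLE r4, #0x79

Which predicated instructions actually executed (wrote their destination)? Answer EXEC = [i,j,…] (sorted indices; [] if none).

EXEC = [3,6,8,9]

0: ✓ CMP  NZCV=0000
1: · MOVVS
2: · ADDLE
3: ✓ MOVGE  r4←0xcb
4: ✓ CMP  NZCV=1000
5: · MOVGE
6: ✓ ADDLE  r1←0xf1
7: ✓ CMP  NZCV=1000
8: ✓ ADDLE  r2←0xe6
9: ✓ MOVLE  r4←0x79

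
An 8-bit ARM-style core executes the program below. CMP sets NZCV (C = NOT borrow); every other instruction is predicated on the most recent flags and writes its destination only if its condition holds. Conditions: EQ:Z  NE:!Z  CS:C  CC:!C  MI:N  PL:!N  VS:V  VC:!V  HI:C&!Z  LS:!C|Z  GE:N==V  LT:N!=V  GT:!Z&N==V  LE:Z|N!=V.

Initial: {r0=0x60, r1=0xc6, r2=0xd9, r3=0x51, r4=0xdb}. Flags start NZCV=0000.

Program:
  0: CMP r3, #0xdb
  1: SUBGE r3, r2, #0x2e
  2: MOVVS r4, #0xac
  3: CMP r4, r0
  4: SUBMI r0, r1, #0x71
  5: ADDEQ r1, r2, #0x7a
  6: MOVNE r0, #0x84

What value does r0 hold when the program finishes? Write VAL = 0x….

VAL = 0x84

[0] flags=0000 → (cmp)
[1] flags=0000 GE?T → r3=0xab
[2] flags=0000 VS?F → skip
[3] flags=0011 → (cmp)
[4] flags=0011 MI?F → skip
[5] flags=0011 EQ?F → skip
[6] flags=0011 NE?T → r0=0x84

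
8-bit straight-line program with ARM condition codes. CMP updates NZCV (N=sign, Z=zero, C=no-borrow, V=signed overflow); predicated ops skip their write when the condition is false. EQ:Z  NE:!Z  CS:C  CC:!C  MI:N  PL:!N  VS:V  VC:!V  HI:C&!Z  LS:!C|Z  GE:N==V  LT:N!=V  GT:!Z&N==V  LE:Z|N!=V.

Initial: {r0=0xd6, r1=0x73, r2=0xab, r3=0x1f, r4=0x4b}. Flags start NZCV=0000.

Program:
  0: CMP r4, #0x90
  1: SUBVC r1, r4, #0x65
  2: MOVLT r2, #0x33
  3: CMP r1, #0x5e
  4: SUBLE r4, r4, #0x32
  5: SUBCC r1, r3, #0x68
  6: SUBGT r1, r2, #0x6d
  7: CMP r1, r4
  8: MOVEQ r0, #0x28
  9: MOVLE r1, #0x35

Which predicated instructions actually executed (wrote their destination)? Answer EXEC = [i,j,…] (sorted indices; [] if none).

EXEC = [6,9]

0: ✓ CMP  NZCV=1001
1: · SUBVC
2: · MOVLT
3: ✓ CMP  NZCV=0010
4: · SUBLE
5: · SUBCC
6: ✓ SUBGT  r1←0x3e
7: ✓ CMP  NZCV=1000
8: · MOVEQ
9: ✓ MOVLE  r1←0x35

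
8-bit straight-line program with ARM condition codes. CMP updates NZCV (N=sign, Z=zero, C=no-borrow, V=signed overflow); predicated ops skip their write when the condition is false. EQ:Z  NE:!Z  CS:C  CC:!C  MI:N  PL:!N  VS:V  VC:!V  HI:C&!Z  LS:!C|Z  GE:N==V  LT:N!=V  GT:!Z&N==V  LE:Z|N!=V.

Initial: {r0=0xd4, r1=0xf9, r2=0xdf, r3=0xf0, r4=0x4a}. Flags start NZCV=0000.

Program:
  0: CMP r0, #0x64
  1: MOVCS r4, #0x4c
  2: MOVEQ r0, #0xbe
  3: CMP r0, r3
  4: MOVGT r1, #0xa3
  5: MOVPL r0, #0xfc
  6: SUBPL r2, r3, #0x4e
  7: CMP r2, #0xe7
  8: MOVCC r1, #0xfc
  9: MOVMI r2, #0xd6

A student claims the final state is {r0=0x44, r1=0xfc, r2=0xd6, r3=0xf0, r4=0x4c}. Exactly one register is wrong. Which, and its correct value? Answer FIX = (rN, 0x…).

0: ✓ CMP  NZCV=0011
1: ✓ MOVCS  r4←0x4c
2: · MOVEQ
3: ✓ CMP  NZCV=1000
4: · MOVGT
5: · MOVPL
6: · SUBPL
7: ✓ CMP  NZCV=1000
8: ✓ MOVCC  r1←0xfc
9: ✓ MOVMI  r2←0xd6

FIX = (r0, 0xd4)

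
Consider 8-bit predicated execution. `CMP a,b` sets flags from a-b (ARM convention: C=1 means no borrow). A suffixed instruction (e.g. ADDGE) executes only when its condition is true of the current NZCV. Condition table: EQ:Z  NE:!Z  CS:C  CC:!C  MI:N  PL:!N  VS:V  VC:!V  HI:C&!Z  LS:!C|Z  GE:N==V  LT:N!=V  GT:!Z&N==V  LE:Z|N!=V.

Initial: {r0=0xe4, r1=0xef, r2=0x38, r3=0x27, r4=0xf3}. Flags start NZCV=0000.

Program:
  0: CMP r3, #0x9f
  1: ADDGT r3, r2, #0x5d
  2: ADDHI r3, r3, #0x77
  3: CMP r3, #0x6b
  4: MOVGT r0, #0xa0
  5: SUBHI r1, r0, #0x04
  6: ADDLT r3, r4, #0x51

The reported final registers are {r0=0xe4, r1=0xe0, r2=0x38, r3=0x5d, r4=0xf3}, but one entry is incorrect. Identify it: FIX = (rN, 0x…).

FIX = (r3, 0x44)

[0] flags=1001 → (cmp)
[1] flags=1001 GT?T → r3=0x95
[2] flags=1001 HI?F → skip
[3] flags=0011 → (cmp)
[4] flags=0011 GT?F → skip
[5] flags=0011 HI?T → r1=0xe0
[6] flags=0011 LT?T → r3=0x44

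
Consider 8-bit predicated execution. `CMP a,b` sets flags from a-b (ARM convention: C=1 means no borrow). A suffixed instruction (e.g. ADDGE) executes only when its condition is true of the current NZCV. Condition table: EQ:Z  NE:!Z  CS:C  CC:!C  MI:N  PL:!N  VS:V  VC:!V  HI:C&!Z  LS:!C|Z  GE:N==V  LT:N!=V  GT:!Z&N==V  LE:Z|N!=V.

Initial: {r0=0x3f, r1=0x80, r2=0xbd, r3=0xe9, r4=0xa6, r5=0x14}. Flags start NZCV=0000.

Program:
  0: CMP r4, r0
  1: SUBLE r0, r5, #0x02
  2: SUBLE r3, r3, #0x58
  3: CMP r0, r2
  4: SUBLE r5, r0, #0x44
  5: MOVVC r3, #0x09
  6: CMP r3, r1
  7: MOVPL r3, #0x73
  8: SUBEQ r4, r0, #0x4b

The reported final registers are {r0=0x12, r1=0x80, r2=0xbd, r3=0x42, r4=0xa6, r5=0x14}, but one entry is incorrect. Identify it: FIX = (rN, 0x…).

FIX = (r3, 0x09)

[0] flags=0011 → (cmp)
[1] flags=0011 LE?T → r0=0x12
[2] flags=0011 LE?T → r3=0x91
[3] flags=0000 → (cmp)
[4] flags=0000 LE?F → skip
[5] flags=0000 VC?T → r3=0x09
[6] flags=1001 → (cmp)
[7] flags=1001 PL?F → skip
[8] flags=1001 EQ?F → skip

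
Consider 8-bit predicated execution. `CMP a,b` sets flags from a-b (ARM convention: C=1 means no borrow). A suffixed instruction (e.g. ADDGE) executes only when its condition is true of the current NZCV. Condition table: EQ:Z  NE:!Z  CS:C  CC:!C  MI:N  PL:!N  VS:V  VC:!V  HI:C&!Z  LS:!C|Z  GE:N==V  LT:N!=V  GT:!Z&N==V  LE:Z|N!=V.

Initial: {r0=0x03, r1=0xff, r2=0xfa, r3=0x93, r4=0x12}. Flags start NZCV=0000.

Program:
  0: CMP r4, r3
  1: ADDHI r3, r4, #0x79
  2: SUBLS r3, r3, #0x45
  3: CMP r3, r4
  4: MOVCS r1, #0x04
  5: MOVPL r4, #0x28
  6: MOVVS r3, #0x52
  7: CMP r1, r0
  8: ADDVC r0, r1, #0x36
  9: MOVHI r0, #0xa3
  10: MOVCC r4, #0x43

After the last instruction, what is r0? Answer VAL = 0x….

0: ✓ CMP  NZCV=0000
1: · ADDHI
2: ✓ SUBLS  r3←0x4e
3: ✓ CMP  NZCV=0010
4: ✓ MOVCS  r1←0x04
5: ✓ MOVPL  r4←0x28
6: · MOVVS
7: ✓ CMP  NZCV=0010
8: ✓ ADDVC  r0←0x3a
9: ✓ MOVHI  r0←0xa3
10: · MOVCC

VAL = 0xa3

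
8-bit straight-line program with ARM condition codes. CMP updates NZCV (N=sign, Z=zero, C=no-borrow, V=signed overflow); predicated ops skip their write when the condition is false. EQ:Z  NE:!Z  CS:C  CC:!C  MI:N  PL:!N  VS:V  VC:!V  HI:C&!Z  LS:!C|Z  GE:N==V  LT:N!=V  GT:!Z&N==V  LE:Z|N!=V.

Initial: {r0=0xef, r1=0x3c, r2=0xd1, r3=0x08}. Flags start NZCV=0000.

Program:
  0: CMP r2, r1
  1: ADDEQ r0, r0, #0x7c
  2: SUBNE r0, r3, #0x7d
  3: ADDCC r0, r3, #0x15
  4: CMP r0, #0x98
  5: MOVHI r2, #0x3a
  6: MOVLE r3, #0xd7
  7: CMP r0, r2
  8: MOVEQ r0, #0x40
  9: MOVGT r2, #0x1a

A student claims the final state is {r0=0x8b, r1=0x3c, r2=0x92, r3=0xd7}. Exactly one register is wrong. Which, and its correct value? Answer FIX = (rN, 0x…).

0: ✓ CMP  NZCV=1010
1: · ADDEQ
2: ✓ SUBNE  r0←0x8b
3: · ADDCC
4: ✓ CMP  NZCV=1000
5: · MOVHI
6: ✓ MOVLE  r3←0xd7
7: ✓ CMP  NZCV=1000
8: · MOVEQ
9: · MOVGT

FIX = (r2, 0xd1)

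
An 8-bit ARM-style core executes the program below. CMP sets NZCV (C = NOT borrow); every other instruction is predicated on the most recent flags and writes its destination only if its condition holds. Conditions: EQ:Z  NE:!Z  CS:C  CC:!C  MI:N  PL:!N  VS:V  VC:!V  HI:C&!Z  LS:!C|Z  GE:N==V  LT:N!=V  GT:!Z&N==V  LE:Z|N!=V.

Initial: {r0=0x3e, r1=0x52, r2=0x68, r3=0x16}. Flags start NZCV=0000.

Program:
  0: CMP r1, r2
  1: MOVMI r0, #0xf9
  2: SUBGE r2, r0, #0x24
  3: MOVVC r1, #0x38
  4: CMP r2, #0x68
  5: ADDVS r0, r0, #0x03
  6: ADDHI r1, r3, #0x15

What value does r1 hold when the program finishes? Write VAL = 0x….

[0] flags=1000 → (cmp)
[1] flags=1000 MI?T → r0=0xf9
[2] flags=1000 GE?F → skip
[3] flags=1000 VC?T → r1=0x38
[4] flags=0110 → (cmp)
[5] flags=0110 VS?F → skip
[6] flags=0110 HI?F → skip

VAL = 0x38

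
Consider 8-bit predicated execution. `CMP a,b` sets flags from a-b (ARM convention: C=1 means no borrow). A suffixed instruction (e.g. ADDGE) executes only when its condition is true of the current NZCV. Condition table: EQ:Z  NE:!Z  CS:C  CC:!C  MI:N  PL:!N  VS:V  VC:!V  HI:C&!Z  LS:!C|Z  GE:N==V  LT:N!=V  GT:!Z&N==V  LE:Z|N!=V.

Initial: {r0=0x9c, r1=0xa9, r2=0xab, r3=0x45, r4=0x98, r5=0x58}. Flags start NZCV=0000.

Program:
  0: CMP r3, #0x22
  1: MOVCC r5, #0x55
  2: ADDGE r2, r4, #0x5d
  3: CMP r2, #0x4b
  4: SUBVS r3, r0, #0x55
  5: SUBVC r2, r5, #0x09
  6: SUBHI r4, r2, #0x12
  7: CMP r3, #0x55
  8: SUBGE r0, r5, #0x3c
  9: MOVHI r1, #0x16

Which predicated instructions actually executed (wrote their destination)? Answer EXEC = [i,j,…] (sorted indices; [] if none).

0: ✓ CMP  NZCV=0010
1: · MOVCC
2: ✓ ADDGE  r2←0xf5
3: ✓ CMP  NZCV=1010
4: · SUBVS
5: ✓ SUBVC  r2←0x4f
6: ✓ SUBHI  r4←0x3d
7: ✓ CMP  NZCV=1000
8: · SUBGE
9: · MOVHI

EXEC = [2,5,6]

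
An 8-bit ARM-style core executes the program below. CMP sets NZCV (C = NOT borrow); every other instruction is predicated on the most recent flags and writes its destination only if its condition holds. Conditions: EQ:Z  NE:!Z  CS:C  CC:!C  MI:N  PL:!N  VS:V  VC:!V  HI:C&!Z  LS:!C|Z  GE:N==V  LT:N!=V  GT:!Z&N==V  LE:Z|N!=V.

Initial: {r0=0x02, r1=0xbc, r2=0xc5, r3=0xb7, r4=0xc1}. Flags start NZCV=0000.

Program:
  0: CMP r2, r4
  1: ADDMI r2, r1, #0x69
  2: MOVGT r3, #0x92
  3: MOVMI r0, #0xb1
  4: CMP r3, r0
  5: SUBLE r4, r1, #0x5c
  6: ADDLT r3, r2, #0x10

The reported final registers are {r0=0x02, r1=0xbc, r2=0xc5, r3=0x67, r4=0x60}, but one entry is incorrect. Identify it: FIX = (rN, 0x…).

FIX = (r3, 0xd5)

[0] flags=0010 → (cmp)
[1] flags=0010 MI?F → skip
[2] flags=0010 GT?T → r3=0x92
[3] flags=0010 MI?F → skip
[4] flags=1010 → (cmp)
[5] flags=1010 LE?T → r4=0x60
[6] flags=1010 LT?T → r3=0xd5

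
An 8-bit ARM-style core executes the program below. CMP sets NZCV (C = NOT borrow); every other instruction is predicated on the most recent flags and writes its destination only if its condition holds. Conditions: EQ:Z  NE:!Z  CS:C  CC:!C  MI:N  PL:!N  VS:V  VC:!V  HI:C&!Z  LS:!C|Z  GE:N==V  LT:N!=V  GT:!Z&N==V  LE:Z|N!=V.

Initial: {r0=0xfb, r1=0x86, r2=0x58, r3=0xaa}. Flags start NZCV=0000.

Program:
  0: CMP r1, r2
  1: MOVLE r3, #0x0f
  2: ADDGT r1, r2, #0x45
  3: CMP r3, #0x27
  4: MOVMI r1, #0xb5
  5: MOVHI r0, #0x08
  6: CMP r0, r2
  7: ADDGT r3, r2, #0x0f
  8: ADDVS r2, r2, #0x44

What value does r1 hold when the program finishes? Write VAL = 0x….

[0] flags=0011 → (cmp)
[1] flags=0011 LE?T → r3=0x0f
[2] flags=0011 GT?F → skip
[3] flags=1000 → (cmp)
[4] flags=1000 MI?T → r1=0xb5
[5] flags=1000 HI?F → skip
[6] flags=1010 → (cmp)
[7] flags=1010 GT?F → skip
[8] flags=1010 VS?F → skip

VAL = 0xb5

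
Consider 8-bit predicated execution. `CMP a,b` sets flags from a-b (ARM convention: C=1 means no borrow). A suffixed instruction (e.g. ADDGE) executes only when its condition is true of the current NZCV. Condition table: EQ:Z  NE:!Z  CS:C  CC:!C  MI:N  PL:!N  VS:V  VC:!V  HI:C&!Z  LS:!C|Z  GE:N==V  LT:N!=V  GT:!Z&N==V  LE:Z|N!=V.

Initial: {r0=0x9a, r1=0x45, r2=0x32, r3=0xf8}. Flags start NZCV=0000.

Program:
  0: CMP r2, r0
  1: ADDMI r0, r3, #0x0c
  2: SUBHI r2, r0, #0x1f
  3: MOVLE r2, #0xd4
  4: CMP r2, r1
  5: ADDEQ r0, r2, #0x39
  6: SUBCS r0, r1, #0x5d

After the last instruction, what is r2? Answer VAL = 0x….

VAL = 0x32

0: ✓ CMP  NZCV=1001
1: ✓ ADDMI  r0←0x04
2: · SUBHI
3: · MOVLE
4: ✓ CMP  NZCV=1000
5: · ADDEQ
6: · SUBCS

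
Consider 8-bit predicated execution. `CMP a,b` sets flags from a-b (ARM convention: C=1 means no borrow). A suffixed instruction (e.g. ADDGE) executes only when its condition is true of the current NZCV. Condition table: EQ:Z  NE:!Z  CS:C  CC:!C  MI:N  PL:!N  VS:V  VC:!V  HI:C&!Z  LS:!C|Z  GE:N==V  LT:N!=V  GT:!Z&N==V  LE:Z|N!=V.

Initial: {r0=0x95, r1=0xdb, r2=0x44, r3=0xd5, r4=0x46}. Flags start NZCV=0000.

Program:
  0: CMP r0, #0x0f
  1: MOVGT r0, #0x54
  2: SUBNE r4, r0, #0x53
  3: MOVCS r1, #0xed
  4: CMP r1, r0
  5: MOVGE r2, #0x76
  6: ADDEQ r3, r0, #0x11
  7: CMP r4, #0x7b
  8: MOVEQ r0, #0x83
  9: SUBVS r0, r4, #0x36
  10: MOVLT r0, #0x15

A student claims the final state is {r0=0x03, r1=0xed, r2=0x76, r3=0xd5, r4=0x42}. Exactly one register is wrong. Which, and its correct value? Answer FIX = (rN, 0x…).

0: ✓ CMP  NZCV=1010
1: · MOVGT
2: ✓ SUBNE  r4←0x42
3: ✓ MOVCS  r1←0xed
4: ✓ CMP  NZCV=0010
5: ✓ MOVGE  r2←0x76
6: · ADDEQ
7: ✓ CMP  NZCV=1000
8: · MOVEQ
9: · SUBVS
10: ✓ MOVLT  r0←0x15

FIX = (r0, 0x15)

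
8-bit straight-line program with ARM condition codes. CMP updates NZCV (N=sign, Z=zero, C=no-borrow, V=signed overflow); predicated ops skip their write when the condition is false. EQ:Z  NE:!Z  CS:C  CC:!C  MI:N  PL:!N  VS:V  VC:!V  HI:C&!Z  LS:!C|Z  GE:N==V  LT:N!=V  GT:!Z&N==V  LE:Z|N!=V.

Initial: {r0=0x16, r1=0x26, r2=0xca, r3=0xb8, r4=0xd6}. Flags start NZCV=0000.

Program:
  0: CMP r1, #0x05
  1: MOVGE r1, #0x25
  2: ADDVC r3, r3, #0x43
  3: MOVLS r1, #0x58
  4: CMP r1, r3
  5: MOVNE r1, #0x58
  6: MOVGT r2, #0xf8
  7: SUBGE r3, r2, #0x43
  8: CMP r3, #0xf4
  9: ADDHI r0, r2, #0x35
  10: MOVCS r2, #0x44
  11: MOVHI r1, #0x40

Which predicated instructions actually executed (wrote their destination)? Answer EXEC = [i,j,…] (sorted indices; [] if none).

0: ✓ CMP  NZCV=0010
1: ✓ MOVGE  r1←0x25
2: ✓ ADDVC  r3←0xfb
3: · MOVLS
4: ✓ CMP  NZCV=0000
5: ✓ MOVNE  r1←0x58
6: ✓ MOVGT  r2←0xf8
7: ✓ SUBGE  r3←0xb5
8: ✓ CMP  NZCV=1000
9: · ADDHI
10: · MOVCS
11: · MOVHI

EXEC = [1,2,5,6,7]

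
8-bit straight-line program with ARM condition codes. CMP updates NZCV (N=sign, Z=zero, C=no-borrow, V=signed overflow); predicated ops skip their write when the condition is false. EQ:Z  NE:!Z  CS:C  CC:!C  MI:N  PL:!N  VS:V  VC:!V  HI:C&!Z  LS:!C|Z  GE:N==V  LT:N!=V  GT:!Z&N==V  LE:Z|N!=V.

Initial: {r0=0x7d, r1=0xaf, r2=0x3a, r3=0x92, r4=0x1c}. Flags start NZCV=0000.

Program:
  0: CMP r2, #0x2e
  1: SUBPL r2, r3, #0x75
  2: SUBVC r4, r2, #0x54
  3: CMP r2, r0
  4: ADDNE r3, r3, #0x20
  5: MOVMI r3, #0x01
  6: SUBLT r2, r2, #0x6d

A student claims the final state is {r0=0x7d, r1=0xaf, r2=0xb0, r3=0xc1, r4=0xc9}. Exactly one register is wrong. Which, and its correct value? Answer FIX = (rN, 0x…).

0: ✓ CMP  NZCV=0010
1: ✓ SUBPL  r2←0x1d
2: ✓ SUBVC  r4←0xc9
3: ✓ CMP  NZCV=1000
4: ✓ ADDNE  r3←0xb2
5: ✓ MOVMI  r3←0x01
6: ✓ SUBLT  r2←0xb0

FIX = (r3, 0x01)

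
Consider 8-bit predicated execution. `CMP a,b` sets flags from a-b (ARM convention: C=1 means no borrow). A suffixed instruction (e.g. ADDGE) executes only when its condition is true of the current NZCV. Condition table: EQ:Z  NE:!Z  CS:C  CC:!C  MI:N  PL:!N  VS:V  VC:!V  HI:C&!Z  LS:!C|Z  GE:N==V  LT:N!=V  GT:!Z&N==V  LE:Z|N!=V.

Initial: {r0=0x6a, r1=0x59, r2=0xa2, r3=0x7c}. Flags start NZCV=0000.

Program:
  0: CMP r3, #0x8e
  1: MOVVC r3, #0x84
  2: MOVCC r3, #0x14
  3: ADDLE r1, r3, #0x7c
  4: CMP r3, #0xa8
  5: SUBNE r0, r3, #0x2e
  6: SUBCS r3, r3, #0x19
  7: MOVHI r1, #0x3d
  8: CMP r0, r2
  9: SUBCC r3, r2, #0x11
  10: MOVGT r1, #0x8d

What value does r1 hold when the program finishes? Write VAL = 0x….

0: ✓ CMP  NZCV=1001
1: · MOVVC
2: ✓ MOVCC  r3←0x14
3: · ADDLE
4: ✓ CMP  NZCV=0000
5: ✓ SUBNE  r0←0xe6
6: · SUBCS
7: · MOVHI
8: ✓ CMP  NZCV=0010
9: · SUBCC
10: ✓ MOVGT  r1←0x8d

VAL = 0x8d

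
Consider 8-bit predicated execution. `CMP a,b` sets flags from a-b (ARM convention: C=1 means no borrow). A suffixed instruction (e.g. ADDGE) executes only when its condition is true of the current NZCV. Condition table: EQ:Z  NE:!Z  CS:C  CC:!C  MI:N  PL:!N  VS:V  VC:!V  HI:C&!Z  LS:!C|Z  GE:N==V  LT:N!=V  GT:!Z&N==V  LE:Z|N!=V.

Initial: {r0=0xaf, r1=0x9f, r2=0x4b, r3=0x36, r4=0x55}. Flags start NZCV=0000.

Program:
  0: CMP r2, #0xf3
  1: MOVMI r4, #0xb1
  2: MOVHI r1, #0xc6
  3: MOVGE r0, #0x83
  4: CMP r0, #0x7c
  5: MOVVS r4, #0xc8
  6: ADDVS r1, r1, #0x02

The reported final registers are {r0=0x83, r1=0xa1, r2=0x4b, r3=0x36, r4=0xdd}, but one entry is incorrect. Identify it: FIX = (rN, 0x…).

FIX = (r4, 0xc8)

[0] flags=0000 → (cmp)
[1] flags=0000 MI?F → skip
[2] flags=0000 HI?F → skip
[3] flags=0000 GE?T → r0=0x83
[4] flags=0011 → (cmp)
[5] flags=0011 VS?T → r4=0xc8
[6] flags=0011 VS?T → r1=0xa1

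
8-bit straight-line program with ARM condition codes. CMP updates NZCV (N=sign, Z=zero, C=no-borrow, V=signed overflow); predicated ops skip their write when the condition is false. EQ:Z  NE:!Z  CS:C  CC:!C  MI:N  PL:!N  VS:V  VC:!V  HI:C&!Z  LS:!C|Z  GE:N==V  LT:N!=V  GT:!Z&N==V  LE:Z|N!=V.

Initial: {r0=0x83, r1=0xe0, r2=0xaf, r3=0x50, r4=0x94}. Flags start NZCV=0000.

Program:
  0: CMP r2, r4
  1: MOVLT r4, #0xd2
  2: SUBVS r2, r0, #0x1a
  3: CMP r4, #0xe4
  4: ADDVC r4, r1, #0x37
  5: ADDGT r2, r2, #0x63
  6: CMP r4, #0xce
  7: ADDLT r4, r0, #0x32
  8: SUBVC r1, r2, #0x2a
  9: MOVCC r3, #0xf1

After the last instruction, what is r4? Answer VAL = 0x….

0: ✓ CMP  NZCV=0010
1: · MOVLT
2: · SUBVS
3: ✓ CMP  NZCV=1000
4: ✓ ADDVC  r4←0x17
5: · ADDGT
6: ✓ CMP  NZCV=0000
7: · ADDLT
8: ✓ SUBVC  r1←0x85
9: ✓ MOVCC  r3←0xf1

VAL = 0x17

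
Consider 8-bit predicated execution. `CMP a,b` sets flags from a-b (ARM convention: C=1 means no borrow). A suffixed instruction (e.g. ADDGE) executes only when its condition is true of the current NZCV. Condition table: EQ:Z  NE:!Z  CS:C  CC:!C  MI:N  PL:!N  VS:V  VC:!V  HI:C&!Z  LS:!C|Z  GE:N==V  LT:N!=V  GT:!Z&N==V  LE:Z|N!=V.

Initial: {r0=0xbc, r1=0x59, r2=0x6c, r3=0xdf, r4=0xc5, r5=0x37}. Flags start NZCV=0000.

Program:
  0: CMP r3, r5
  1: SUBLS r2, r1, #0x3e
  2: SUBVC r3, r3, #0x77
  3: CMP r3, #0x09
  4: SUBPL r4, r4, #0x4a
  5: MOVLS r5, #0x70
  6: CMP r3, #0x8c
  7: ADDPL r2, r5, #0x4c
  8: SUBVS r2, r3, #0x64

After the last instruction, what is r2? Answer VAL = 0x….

VAL = 0x04

[0] flags=1010 → (cmp)
[1] flags=1010 LS?F → skip
[2] flags=1010 VC?T → r3=0x68
[3] flags=0010 → (cmp)
[4] flags=0010 PL?T → r4=0x7b
[5] flags=0010 LS?F → skip
[6] flags=1001 → (cmp)
[7] flags=1001 PL?F → skip
[8] flags=1001 VS?T → r2=0x04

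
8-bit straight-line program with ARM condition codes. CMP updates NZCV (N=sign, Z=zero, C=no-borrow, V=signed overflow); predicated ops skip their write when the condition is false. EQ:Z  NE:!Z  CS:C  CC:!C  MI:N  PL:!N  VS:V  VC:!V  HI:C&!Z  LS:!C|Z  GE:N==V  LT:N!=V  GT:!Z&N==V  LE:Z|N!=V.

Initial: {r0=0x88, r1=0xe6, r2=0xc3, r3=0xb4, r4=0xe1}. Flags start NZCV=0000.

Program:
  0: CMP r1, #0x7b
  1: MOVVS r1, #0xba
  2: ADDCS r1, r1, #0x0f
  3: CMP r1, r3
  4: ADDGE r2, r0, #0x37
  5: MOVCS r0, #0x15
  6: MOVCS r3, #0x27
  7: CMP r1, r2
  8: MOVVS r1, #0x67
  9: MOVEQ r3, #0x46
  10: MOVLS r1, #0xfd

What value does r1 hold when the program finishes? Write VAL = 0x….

VAL = 0xc9

0: ✓ CMP  NZCV=0011
1: ✓ MOVVS  r1←0xba
2: ✓ ADDCS  r1←0xc9
3: ✓ CMP  NZCV=0010
4: ✓ ADDGE  r2←0xbf
5: ✓ MOVCS  r0←0x15
6: ✓ MOVCS  r3←0x27
7: ✓ CMP  NZCV=0010
8: · MOVVS
9: · MOVEQ
10: · MOVLS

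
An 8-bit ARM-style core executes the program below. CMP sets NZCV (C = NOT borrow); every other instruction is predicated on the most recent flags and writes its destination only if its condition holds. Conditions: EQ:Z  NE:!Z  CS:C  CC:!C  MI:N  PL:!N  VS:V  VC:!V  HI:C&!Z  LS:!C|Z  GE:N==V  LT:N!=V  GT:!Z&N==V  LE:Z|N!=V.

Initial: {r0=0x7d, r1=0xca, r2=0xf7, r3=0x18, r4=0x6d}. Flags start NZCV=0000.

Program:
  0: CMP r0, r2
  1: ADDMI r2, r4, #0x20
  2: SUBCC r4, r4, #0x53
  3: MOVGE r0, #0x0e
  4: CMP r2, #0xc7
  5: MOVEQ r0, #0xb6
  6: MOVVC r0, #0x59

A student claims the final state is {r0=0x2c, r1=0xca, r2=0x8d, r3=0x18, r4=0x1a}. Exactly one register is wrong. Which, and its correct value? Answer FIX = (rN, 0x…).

[0] flags=1001 → (cmp)
[1] flags=1001 MI?T → r2=0x8d
[2] flags=1001 CC?T → r4=0x1a
[3] flags=1001 GE?T → r0=0x0e
[4] flags=1000 → (cmp)
[5] flags=1000 EQ?F → skip
[6] flags=1000 VC?T → r0=0x59

FIX = (r0, 0x59)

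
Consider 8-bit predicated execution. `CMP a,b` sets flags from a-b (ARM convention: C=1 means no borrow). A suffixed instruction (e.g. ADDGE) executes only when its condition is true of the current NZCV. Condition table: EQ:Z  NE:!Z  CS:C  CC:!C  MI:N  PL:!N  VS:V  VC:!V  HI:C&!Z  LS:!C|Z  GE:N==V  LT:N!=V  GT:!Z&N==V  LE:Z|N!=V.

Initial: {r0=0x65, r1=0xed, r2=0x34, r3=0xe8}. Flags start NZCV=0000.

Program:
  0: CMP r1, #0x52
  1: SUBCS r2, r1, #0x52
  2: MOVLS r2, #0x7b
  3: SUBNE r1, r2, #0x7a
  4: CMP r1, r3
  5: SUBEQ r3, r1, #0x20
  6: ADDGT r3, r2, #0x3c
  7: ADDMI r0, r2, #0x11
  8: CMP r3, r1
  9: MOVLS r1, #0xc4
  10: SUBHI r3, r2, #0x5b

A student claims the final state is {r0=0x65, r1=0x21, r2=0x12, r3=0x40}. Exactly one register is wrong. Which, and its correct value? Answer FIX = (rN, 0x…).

0: ✓ CMP  NZCV=1010
1: ✓ SUBCS  r2←0x9b
2: · MOVLS
3: ✓ SUBNE  r1←0x21
4: ✓ CMP  NZCV=0000
5: · SUBEQ
6: ✓ ADDGT  r3←0xd7
7: · ADDMI
8: ✓ CMP  NZCV=1010
9: · MOVLS
10: ✓ SUBHI  r3←0x40

FIX = (r2, 0x9b)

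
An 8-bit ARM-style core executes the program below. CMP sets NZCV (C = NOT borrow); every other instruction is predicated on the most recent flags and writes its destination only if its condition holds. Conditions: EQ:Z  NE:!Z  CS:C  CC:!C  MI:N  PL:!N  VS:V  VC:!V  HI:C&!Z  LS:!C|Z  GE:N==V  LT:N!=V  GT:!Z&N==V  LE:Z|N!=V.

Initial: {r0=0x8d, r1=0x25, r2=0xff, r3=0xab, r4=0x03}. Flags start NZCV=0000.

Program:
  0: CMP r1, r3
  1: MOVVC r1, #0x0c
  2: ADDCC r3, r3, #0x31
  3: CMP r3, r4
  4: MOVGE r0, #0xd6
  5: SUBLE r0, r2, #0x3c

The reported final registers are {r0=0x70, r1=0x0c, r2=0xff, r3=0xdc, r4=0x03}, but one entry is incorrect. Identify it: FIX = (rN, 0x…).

[0] flags=0000 → (cmp)
[1] flags=0000 VC?T → r1=0x0c
[2] flags=0000 CC?T → r3=0xdc
[3] flags=1010 → (cmp)
[4] flags=1010 GE?F → skip
[5] flags=1010 LE?T → r0=0xc3

FIX = (r0, 0xc3)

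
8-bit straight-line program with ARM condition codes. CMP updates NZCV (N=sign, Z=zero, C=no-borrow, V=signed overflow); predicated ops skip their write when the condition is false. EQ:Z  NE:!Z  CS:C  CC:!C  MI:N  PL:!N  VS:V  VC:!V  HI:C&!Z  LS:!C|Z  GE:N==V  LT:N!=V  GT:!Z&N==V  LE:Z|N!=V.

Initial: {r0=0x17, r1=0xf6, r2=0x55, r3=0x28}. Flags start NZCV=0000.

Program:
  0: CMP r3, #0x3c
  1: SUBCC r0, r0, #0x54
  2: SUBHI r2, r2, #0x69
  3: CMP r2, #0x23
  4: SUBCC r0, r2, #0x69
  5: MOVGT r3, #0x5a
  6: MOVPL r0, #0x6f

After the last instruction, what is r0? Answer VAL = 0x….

0: ✓ CMP  NZCV=1000
1: ✓ SUBCC  r0←0xc3
2: · SUBHI
3: ✓ CMP  NZCV=0010
4: · SUBCC
5: ✓ MOVGT  r3←0x5a
6: ✓ MOVPL  r0←0x6f

VAL = 0x6f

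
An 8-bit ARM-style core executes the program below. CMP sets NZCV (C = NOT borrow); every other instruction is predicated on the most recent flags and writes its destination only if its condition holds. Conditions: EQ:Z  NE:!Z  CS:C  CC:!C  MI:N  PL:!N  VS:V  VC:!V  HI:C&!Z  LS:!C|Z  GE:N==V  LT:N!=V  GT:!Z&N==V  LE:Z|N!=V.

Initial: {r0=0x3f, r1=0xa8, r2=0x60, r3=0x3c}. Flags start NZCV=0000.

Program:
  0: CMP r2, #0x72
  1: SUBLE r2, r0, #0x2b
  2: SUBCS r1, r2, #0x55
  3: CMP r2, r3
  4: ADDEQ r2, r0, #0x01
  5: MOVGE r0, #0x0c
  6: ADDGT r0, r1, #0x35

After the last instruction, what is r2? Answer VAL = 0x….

VAL = 0x14

0: ✓ CMP  NZCV=1000
1: ✓ SUBLE  r2←0x14
2: · SUBCS
3: ✓ CMP  NZCV=1000
4: · ADDEQ
5: · MOVGE
6: · ADDGT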